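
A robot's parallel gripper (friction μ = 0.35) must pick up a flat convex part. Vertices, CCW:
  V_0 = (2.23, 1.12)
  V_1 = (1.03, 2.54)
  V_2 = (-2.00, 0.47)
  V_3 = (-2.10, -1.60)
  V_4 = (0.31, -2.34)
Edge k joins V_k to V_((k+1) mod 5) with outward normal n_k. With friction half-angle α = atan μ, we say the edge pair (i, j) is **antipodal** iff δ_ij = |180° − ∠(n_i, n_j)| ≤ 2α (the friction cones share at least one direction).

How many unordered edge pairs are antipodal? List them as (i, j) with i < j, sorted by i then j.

count = 3; pairs: (0,3), (1,4), (2,4)

α = atan 0.35 = 19.29°;  2α = 38.58°
n_0 = (+0.7638, +0.6455)
n_1 = (-0.5641, +0.8257)
n_2 = (-0.9988, +0.0483)
n_3 = (-0.2935, -0.9560)
n_4 = (+0.8744, -0.4852)
  (0,1): δ = 95.86°  ·
  (0,2): δ = 42.97°  ·
  (0,3): δ = 32.73°  ✓
  (0,4): δ = 110.77°  ·
  (1,2): δ = 127.11°  ·
  (1,3): δ = 51.41°  ·
  (1,4): δ = 26.63°  ✓
  (2,3): δ = 104.30°  ·
  (2,4): δ = 26.26°  ✓
  (3,4): δ = 101.96°  ·
antipodal pairs: 3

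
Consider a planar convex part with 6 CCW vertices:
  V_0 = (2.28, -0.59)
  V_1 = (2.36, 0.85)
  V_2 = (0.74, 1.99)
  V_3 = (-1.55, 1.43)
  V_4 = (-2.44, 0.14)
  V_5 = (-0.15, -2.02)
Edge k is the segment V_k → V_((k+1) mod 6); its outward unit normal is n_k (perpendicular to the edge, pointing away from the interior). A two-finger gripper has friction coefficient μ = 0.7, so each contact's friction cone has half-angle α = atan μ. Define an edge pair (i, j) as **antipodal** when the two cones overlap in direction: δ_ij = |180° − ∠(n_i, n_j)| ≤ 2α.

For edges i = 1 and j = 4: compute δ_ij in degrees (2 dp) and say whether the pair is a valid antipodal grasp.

δ = 8.19°, valid

α = atan 0.7 = 34.99°;  2α = 69.98°
edge 1: e_1 = (-1.62, +1.14);  n_1 = (+0.5755, +0.8178)
edge 4: e_4 = (+2.29, -2.16);  n_4 = (-0.6862, -0.7275)
∠(n_1, n_4) = 171.81°
δ = |180° − 171.81°| = 8.19°
8.19° ≤ 2α = 69.98°  →  valid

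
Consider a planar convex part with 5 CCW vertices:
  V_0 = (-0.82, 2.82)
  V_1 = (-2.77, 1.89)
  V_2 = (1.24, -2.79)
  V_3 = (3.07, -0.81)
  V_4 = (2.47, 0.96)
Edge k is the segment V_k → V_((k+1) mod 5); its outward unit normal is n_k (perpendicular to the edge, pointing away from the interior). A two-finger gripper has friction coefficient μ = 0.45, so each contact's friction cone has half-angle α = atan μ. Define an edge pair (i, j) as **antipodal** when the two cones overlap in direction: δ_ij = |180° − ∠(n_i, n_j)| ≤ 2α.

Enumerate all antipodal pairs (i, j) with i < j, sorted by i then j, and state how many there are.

α = atan 0.45 = 24.23°;  2α = 48.46°
n_0 = (-0.4305, +0.9026)
n_1 = (-0.7594, -0.6507)
n_2 = (+0.7344, -0.6787)
n_3 = (+0.9471, +0.3210)
n_4 = (+0.4921, +0.8705)
  (0,1): δ = 74.91°  ·
  (0,2): δ = 21.76°  ✓
  (0,3): δ = 83.23°  ·
  (0,4): δ = 125.02°  ·
  (1,2): δ = 83.34°  ·
  (1,3): δ = 21.87°  ✓
  (1,4): δ = 19.93°  ✓
  (2,3): δ = 118.53°  ·
  (2,4): δ = 76.74°  ·
  (3,4): δ = 138.21°  ·
antipodal pairs: 3

count = 3; pairs: (0,2), (1,3), (1,4)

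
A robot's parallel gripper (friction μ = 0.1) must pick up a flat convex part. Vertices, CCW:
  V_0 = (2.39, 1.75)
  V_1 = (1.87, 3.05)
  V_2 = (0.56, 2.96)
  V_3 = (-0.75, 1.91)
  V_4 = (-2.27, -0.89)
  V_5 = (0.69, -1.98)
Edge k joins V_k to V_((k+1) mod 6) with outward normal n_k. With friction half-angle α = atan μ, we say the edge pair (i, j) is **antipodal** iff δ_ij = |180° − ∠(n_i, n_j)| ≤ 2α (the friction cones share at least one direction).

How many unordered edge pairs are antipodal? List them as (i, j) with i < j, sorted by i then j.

count = 1; pairs: (3,5)

α = atan 0.1 = 5.71°;  2α = 11.42°
n_0 = (+0.9285, +0.3714)
n_1 = (-0.0685, +0.9976)
n_2 = (-0.6254, +0.7803)
n_3 = (-0.8789, +0.4771)
n_4 = (-0.3456, -0.9384)
n_5 = (+0.9099, -0.4147)
  (0,1): δ = 107.87°  ·
  (0,2): δ = 73.09°  ·
  (0,3): δ = 50.30°  ·
  (0,4): δ = 47.98°  ·
  (0,5): δ = 133.70°  ·
  (1,2): δ = 145.22°  ·
  (1,3): δ = 122.43°  ·
  (1,4): δ = 24.15°  ·
  (1,5): δ = 61.57°  ·
  (2,3): δ = 157.21°  ·
  (2,4): δ = 58.93°  ·
  (2,5): δ = 26.79°  ·
  (3,4): δ = 81.72°  ·
  (3,5): δ = 3.99°  ✓
  (4,5): δ = 94.29°  ·
antipodal pairs: 1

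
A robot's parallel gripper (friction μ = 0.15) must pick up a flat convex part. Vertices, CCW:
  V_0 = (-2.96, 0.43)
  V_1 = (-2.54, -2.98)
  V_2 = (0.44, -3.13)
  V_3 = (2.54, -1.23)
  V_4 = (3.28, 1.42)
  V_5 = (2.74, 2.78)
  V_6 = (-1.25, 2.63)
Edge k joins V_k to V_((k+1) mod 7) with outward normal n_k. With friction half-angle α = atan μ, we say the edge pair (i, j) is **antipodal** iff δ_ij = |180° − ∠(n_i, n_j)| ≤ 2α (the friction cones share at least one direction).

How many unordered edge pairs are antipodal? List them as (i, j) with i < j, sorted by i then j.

α = atan 0.15 = 8.53°;  2α = 17.06°
n_0 = (-0.9925, -0.1222)
n_1 = (-0.0503, -0.9987)
n_2 = (+0.6709, -0.7415)
n_3 = (+0.9632, -0.2690)
n_4 = (+0.9294, +0.3690)
n_5 = (-0.0376, +0.9993)
n_6 = (-0.7895, +0.6137)
  (0,1): δ = 99.90°  ·
  (0,2): δ = 54.88°  ·
  (0,3): δ = 22.62°  ·
  (0,4): δ = 14.63°  ✓
  (0,5): δ = 85.13°  ·
  (0,6): δ = 135.12°  ·
  (1,2): δ = 134.98°  ·
  (1,3): δ = 102.72°  ·
  (1,4): δ = 65.46°  ·
  (1,5): δ = 5.03°  ✓
  (1,6): δ = 55.02°  ·
  (2,3): δ = 147.74°  ·
  (2,4): δ = 110.48°  ·
  (2,5): δ = 39.98°  ·
  (2,6): δ = 10.01°  ✓
  (3,4): δ = 142.74°  ·
  (3,5): δ = 72.24°  ·
  (3,6): δ = 22.25°  ·
  (4,5): δ = 109.50°  ·
  (4,6): δ = 59.51°  ·
  (5,6): δ = 130.01°  ·
antipodal pairs: 3

count = 3; pairs: (0,4), (1,5), (2,6)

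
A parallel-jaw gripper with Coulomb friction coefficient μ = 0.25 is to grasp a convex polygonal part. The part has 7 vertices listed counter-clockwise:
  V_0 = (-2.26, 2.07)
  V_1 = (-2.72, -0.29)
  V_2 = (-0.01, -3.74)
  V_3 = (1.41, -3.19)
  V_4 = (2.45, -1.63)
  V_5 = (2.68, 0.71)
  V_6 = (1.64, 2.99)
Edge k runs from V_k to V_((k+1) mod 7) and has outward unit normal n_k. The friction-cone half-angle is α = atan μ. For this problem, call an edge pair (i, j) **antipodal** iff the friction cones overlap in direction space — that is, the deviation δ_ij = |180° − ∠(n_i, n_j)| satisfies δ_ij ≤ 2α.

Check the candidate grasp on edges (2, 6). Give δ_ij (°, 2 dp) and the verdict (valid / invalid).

δ = 7.90°, valid

α = atan 0.25 = 14.04°;  2α = 28.07°
edge 2: e_2 = (+1.42, +0.55);  n_2 = (+0.3612, -0.9325)
edge 6: e_6 = (-3.90, -0.92);  n_6 = (-0.2296, +0.9733)
∠(n_2, n_6) = 172.10°
δ = |180° − 172.10°| = 7.90°
7.90° ≤ 2α = 28.07°  →  valid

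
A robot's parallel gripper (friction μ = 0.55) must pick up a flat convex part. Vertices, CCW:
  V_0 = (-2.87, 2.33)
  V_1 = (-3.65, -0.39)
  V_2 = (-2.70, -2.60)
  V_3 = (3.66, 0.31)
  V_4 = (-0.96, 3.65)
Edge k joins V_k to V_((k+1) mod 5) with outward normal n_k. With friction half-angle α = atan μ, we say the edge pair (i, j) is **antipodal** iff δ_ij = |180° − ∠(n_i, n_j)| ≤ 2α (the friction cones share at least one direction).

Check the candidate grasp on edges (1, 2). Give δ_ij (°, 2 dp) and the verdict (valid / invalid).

α = atan 0.55 = 28.81°;  2α = 57.62°
edge 1: e_1 = (+0.95, -2.21);  n_1 = (-0.9187, -0.3949)
edge 2: e_2 = (+6.36, +2.91);  n_2 = (+0.4161, -0.9093)
∠(n_1, n_2) = 91.33°
δ = |180° − 91.33°| = 88.67°
88.67° > 2α = 57.62°  →  invalid

δ = 88.67°, invalid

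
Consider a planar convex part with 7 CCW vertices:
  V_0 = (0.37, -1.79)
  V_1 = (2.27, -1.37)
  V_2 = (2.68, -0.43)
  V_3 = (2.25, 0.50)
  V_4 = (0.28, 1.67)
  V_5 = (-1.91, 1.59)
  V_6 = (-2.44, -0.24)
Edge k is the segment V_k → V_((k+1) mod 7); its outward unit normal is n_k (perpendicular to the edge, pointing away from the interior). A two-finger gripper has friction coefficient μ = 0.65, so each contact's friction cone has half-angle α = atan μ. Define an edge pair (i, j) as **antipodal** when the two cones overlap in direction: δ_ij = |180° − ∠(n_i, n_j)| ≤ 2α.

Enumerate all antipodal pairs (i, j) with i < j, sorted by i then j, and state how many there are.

α = atan 0.65 = 33.02°;  2α = 66.05°
n_0 = (+0.2158, -0.9764)
n_1 = (+0.9166, -0.3998)
n_2 = (+0.9077, +0.4197)
n_3 = (+0.5106, +0.8598)
n_4 = (-0.0365, +0.9993)
n_5 = (-0.9605, +0.2782)
n_6 = (-0.4830, -0.8756)
  (0,1): δ = 126.03°  ·
  (0,2): δ = 77.65°  ·
  (0,3): δ = 43.17°  ✓
  (0,4): δ = 10.37°  ✓
  (0,5): δ = 61.38°  ✓
  (0,6): δ = 138.65°  ·
  (1,2): δ = 131.62°  ·
  (1,3): δ = 97.14°  ·
  (1,4): δ = 64.34°  ✓
  (1,5): δ = 7.41°  ✓
  (1,6): δ = 84.68°  ·
  (2,3): δ = 145.52°  ·
  (2,4): δ = 112.72°  ·
  (2,5): δ = 40.97°  ✓
  (2,6): δ = 36.30°  ✓
  (3,4): δ = 147.20°  ·
  (3,5): δ = 75.45°  ·
  (3,6): δ = 1.83°  ✓
  (4,5): δ = 108.24°  ·
  (4,6): δ = 30.97°  ✓
  (5,6): δ = 102.73°  ·
antipodal pairs: 9

count = 9; pairs: (0,3), (0,4), (0,5), (1,4), (1,5), (2,5), (2,6), (3,6), (4,6)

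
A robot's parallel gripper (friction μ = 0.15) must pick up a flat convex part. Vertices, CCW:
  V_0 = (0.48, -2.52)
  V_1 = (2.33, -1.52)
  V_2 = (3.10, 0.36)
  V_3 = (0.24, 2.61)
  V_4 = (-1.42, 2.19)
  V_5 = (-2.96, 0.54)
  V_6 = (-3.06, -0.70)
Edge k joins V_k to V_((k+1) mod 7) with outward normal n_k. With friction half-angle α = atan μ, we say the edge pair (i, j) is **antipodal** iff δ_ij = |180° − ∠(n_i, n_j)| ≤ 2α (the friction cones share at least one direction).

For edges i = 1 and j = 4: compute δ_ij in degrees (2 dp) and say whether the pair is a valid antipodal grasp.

δ = 20.75°, invalid

α = atan 0.15 = 8.53°;  2α = 17.06°
edge 1: e_1 = (+0.77, +1.88);  n_1 = (+0.9254, -0.3790)
edge 4: e_4 = (-1.54, -1.65);  n_4 = (-0.7311, +0.6823)
∠(n_1, n_4) = 159.25°
δ = |180° − 159.25°| = 20.75°
20.75° > 2α = 17.06°  →  invalid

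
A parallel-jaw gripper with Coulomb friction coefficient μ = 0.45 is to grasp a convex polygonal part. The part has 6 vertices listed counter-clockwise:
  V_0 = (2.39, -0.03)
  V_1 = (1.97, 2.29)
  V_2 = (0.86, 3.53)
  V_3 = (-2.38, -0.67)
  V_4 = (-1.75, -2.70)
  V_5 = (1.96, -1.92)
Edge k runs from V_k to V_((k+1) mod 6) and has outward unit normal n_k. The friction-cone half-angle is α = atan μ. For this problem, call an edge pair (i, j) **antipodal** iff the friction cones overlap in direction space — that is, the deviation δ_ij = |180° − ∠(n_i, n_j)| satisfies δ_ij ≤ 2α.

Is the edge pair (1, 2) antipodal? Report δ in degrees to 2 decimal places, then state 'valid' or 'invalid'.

δ = 79.48°, invalid

α = atan 0.45 = 24.23°;  2α = 48.46°
edge 1: e_1 = (-1.11, +1.24);  n_1 = (+0.7451, +0.6670)
edge 2: e_2 = (-3.24, -4.20);  n_2 = (-0.7918, +0.6108)
∠(n_1, n_2) = 100.52°
δ = |180° − 100.52°| = 79.48°
79.48° > 2α = 48.46°  →  invalid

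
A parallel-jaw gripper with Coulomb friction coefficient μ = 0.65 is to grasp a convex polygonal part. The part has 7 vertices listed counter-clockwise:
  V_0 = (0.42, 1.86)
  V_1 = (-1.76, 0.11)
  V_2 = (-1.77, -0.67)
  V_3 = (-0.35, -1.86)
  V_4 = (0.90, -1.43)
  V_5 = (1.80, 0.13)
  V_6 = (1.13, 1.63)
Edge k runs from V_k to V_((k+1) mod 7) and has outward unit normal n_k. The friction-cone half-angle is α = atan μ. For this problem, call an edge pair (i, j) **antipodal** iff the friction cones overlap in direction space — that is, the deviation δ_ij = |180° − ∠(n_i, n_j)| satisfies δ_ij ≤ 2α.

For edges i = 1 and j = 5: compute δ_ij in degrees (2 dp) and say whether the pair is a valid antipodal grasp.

α = atan 0.65 = 33.02°;  2α = 66.05°
edge 1: e_1 = (-0.01, -0.78);  n_1 = (-0.9999, +0.0128)
edge 5: e_5 = (-0.67, +1.50);  n_5 = (+0.9131, +0.4078)
∠(n_1, n_5) = 155.20°
δ = |180° − 155.20°| = 24.80°
24.80° ≤ 2α = 66.05°  →  valid

δ = 24.80°, valid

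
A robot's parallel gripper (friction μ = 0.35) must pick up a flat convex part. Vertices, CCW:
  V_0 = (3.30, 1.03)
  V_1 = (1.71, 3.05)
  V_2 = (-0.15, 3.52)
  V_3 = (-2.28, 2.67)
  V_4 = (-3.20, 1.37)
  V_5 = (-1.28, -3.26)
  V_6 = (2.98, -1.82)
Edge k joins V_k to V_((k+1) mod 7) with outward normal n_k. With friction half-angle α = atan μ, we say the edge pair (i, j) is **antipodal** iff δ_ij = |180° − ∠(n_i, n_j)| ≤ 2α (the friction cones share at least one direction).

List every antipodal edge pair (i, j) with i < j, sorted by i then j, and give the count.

count = 6; pairs: (0,4), (1,5), (2,5), (3,5), (3,6), (4,6)

α = atan 0.35 = 19.29°;  2α = 38.58°
n_0 = (+0.7858, +0.6185)
n_1 = (+0.2450, +0.9695)
n_2 = (-0.3706, +0.9288)
n_3 = (-0.8163, +0.5777)
n_4 = (-0.9237, -0.3831)
n_5 = (+0.3202, -0.9473)
n_6 = (+0.9938, -0.1116)
  (0,1): δ = 142.39°  ·
  (0,2): δ = 106.45°  ·
  (0,3): δ = 73.49°  ·
  (0,4): δ = 15.68°  ✓
  (0,5): δ = 70.47°  ·
  (0,6): δ = 135.39°  ·
  (1,2): δ = 144.06°  ·
  (1,3): δ = 111.11°  ·
  (1,4): δ = 53.30°  ·
  (1,5): δ = 32.86°  ✓
  (1,6): δ = 97.77°  ·
  (2,3): δ = 147.04°  ·
  (2,4): δ = 89.23°  ·
  (2,5): δ = 3.08°  ✓
  (2,6): δ = 61.84°  ·
  (3,4): δ = 122.19°  ·
  (3,5): δ = 36.04°  ✓
  (3,6): δ = 28.88°  ✓
  (4,5): δ = 93.85°  ·
  (4,6): δ = 28.93°  ✓
  (5,6): δ = 115.08°  ·
antipodal pairs: 6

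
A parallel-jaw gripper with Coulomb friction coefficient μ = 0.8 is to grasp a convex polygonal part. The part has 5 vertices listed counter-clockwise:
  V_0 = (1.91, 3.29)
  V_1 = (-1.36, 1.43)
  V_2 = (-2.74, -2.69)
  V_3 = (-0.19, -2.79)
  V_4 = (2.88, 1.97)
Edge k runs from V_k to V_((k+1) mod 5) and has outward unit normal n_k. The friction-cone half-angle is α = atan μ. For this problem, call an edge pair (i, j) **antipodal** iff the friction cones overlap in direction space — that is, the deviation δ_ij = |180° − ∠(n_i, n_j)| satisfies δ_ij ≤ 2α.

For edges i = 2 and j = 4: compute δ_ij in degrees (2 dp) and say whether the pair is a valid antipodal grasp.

α = atan 0.8 = 38.66°;  2α = 77.32°
edge 2: e_2 = (+2.55, -0.10);  n_2 = (-0.0392, -0.9992)
edge 4: e_4 = (-0.97, +1.32);  n_4 = (+0.8058, +0.5922)
∠(n_2, n_4) = 128.56°
δ = |180° − 128.56°| = 51.44°
51.44° ≤ 2α = 77.32°  →  valid

δ = 51.44°, valid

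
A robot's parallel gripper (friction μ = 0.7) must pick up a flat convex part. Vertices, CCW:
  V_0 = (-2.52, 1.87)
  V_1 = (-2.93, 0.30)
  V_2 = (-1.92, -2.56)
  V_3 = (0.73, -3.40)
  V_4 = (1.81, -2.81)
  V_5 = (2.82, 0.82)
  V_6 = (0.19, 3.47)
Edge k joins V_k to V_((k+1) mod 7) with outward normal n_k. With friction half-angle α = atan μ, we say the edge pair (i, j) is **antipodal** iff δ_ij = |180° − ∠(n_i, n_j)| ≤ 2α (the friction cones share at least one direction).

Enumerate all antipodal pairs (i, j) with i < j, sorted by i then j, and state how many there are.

count = 9; pairs: (0,3), (0,4), (0,5), (1,4), (1,5), (2,5), (2,6), (3,6), (4,6)

α = atan 0.7 = 34.99°;  2α = 69.98°
n_0 = (-0.9676, +0.2527)
n_1 = (-0.9429, -0.3330)
n_2 = (-0.3022, -0.9533)
n_3 = (+0.4794, -0.8776)
n_4 = (+0.9634, -0.2681)
n_5 = (+0.7098, +0.7044)
n_6 = (-0.5084, +0.8611)
  (0,1): δ = 145.91°  ·
  (0,2): δ = 92.95°  ·
  (0,3): δ = 46.72°  ✓
  (0,4): δ = 0.91°  ✓
  (0,5): δ = 59.42°  ✓
  (0,6): δ = 135.19°  ·
  (1,2): δ = 127.04°  ·
  (1,3): δ = 80.80°  ·
  (1,4): δ = 35.00°  ✓
  (1,5): δ = 25.33°  ✓
  (1,6): δ = 101.11°  ·
  (2,3): δ = 133.76°  ·
  (2,4): δ = 87.96°  ·
  (2,5): δ = 27.63°  ✓
  (2,6): δ = 48.15°  ✓
  (3,4): δ = 134.20°  ·
  (3,5): δ = 73.86°  ·
  (3,6): δ = 1.91°  ✓
  (4,5): δ = 119.67°  ·
  (4,6): δ = 43.89°  ✓
  (5,6): δ = 104.23°  ·
antipodal pairs: 9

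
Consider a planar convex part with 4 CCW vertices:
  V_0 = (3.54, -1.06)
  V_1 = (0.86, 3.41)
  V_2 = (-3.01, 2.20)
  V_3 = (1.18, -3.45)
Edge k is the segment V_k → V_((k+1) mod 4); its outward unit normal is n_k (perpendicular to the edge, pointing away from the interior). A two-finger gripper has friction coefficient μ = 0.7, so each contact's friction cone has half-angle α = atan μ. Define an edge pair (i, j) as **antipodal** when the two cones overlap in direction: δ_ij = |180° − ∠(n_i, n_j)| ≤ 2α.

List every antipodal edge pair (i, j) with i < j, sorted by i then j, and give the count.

α = atan 0.7 = 34.99°;  2α = 69.98°
n_0 = (+0.8577, +0.5142)
n_1 = (-0.2984, +0.9544)
n_2 = (-0.8032, -0.5957)
n_3 = (+0.7116, -0.7026)
  (0,1): δ = 103.58°  ·
  (0,2): δ = 5.62°  ✓
  (0,3): δ = 104.42°  ·
  (1,2): δ = 70.80°  ·
  (1,3): δ = 28.00°  ✓
  (2,3): δ = 81.20°  ·
antipodal pairs: 2

count = 2; pairs: (0,2), (1,3)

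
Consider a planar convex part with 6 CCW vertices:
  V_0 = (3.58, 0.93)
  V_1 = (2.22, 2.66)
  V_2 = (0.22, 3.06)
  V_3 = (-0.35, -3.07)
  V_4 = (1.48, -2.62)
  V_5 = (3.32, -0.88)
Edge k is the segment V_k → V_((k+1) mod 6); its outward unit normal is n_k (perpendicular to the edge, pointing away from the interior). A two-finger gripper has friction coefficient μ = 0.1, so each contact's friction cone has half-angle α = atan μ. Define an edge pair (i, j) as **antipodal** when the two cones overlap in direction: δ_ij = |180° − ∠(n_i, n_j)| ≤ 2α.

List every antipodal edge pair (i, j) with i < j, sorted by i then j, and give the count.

α = atan 0.1 = 5.71°;  2α = 11.42°
n_0 = (+0.7862, +0.6180)
n_1 = (+0.1961, +0.9806)
n_2 = (-0.9957, +0.0926)
n_3 = (+0.2388, -0.9711)
n_4 = (+0.6871, -0.7266)
n_5 = (+0.9898, -0.1422)
  (0,1): δ = 139.48°  ·
  (0,2): δ = 43.48°  ·
  (0,3): δ = 65.64°  ·
  (0,4): δ = 95.23°  ·
  (0,5): δ = 133.65°  ·
  (1,2): δ = 84.00°  ·
  (1,3): δ = 25.12°  ·
  (1,4): δ = 54.71°  ·
  (1,5): δ = 93.14°  ·
  (2,3): δ = 70.87°  ·
  (2,4): δ = 41.29°  ·
  (2,5): δ = 2.86°  ✓
  (3,4): δ = 150.42°  ·
  (3,5): δ = 111.99°  ·
  (4,5): δ = 141.57°  ·
antipodal pairs: 1

count = 1; pairs: (2,5)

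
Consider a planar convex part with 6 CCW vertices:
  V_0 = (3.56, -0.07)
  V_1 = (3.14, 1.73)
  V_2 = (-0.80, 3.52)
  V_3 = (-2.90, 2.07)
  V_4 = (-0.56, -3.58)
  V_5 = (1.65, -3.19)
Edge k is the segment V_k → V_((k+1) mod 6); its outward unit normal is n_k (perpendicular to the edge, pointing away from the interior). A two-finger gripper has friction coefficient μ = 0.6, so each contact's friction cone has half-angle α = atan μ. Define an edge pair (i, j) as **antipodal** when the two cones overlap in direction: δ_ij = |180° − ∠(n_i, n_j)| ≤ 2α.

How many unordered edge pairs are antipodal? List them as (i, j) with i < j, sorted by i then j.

α = atan 0.6 = 30.96°;  2α = 61.93°
n_0 = (+0.9738, +0.2272)
n_1 = (+0.4136, +0.9104)
n_2 = (-0.5682, +0.8229)
n_3 = (-0.9239, -0.3826)
n_4 = (+0.1738, -0.9848)
n_5 = (+0.8529, -0.5221)
  (0,1): δ = 127.57°  ·
  (0,2): δ = 68.51°  ·
  (0,3): δ = 9.36°  ✓
  (0,4): δ = 86.87°  ·
  (0,5): δ = 135.39°  ·
  (1,2): δ = 120.94°  ·
  (1,3): δ = 43.07°  ✓
  (1,4): δ = 34.44°  ✓
  (1,5): δ = 82.96°  ·
  (2,3): δ = 102.13°  ·
  (2,4): δ = 24.62°  ✓
  (2,5): δ = 23.90°  ✓
  (3,4): δ = 102.49°  ·
  (3,5): δ = 53.97°  ✓
  (4,5): δ = 131.48°  ·
antipodal pairs: 6

count = 6; pairs: (0,3), (1,3), (1,4), (2,4), (2,5), (3,5)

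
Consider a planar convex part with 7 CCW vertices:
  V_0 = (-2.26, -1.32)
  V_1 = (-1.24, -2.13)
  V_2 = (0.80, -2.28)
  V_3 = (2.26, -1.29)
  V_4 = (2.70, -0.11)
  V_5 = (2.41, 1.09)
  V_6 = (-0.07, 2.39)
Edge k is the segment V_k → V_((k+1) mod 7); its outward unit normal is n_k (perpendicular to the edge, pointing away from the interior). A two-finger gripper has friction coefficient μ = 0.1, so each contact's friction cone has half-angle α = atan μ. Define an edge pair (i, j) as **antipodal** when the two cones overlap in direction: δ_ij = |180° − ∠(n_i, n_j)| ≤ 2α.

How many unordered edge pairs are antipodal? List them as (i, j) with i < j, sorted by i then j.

α = atan 0.1 = 5.71°;  2α = 11.42°
n_0 = (-0.6219, -0.7831)
n_1 = (-0.0733, -0.9973)
n_2 = (+0.5612, -0.8277)
n_3 = (+0.9370, -0.3494)
n_4 = (+0.9720, +0.2349)
n_5 = (+0.4643, +0.8857)
n_6 = (-0.8612, +0.5083)
  (0,1): δ = 145.75°  ·
  (0,2): δ = 107.41°  ·
  (0,3): δ = 72.00°  ·
  (0,4): δ = 37.96°  ·
  (0,5): δ = 10.79°  ✓
  (0,6): δ = 97.90°  ·
  (1,2): δ = 141.65°  ·
  (1,3): δ = 106.24°  ·
  (1,4): δ = 72.21°  ·
  (1,5): δ = 23.46°  ·
  (1,6): δ = 63.65°  ·
  (2,3): δ = 144.59°  ·
  (2,4): δ = 110.55°  ·
  (2,5): δ = 61.80°  ·
  (2,6): δ = 25.31°  ·
  (3,4): δ = 145.96°  ·
  (3,5): δ = 97.21°  ·
  (3,6): δ = 10.10°  ✓
  (4,5): δ = 131.25°  ·
  (4,6): δ = 44.14°  ·
  (5,6): δ = 92.89°  ·
antipodal pairs: 2

count = 2; pairs: (0,5), (3,6)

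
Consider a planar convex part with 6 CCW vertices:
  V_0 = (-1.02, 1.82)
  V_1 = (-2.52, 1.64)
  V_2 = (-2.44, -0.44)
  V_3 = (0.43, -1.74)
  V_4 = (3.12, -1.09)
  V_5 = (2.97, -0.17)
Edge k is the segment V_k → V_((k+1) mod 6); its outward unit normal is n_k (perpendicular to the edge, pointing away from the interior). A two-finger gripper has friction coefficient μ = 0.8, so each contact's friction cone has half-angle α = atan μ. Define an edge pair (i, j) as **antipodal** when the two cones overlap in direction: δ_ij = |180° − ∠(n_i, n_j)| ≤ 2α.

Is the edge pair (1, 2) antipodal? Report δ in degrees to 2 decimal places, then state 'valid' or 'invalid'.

δ = 116.57°, invalid

α = atan 0.8 = 38.66°;  2α = 77.32°
edge 1: e_1 = (+0.08, -2.08);  n_1 = (-0.9993, -0.0384)
edge 2: e_2 = (+2.87, -1.30);  n_2 = (-0.4126, -0.9109)
∠(n_1, n_2) = 63.43°
δ = |180° − 63.43°| = 116.57°
116.57° > 2α = 77.32°  →  invalid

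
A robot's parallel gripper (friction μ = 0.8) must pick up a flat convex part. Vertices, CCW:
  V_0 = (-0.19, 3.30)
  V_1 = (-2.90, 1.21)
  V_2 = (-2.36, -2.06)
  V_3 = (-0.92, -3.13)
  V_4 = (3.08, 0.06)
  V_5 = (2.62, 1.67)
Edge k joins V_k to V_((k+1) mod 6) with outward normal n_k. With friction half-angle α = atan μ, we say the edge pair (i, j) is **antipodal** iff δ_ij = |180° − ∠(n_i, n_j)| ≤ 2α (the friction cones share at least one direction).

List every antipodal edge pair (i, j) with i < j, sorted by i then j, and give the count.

count = 9; pairs: (0,2), (0,3), (0,4), (1,3), (1,4), (1,5), (2,4), (2,5), (3,5)

α = atan 0.8 = 38.66°;  2α = 77.32°
n_0 = (-0.6107, +0.7919)
n_1 = (-0.9866, -0.1629)
n_2 = (-0.5964, -0.8027)
n_3 = (+0.6235, -0.7818)
n_4 = (+0.9615, +0.2747)
n_5 = (+0.5018, +0.8650)
  (0,1): δ = 118.26°  ·
  (0,2): δ = 74.25°  ✓
  (0,3): δ = 0.93°  ✓
  (0,4): δ = 68.31°  ✓
  (0,5): δ = 112.24°  ·
  (1,2): δ = 135.99°  ·
  (1,3): δ = 60.80°  ✓
  (1,4): δ = 6.57°  ✓
  (1,5): δ = 50.51°  ✓
  (2,3): δ = 104.81°  ·
  (2,4): δ = 37.44°  ✓
  (2,5): δ = 6.50°  ✓
  (3,4): δ = 112.63°  ·
  (3,5): δ = 68.69°  ✓
  (4,5): δ = 136.06°  ·
antipodal pairs: 9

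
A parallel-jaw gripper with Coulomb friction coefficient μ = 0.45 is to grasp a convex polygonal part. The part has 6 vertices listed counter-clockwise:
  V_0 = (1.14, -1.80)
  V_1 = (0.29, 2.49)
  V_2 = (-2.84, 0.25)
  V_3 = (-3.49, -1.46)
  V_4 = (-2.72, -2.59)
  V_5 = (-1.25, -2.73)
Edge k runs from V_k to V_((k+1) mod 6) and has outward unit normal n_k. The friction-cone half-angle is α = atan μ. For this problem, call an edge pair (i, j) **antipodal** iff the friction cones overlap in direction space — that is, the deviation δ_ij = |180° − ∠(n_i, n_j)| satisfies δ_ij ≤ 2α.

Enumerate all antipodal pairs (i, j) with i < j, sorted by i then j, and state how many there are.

α = atan 0.45 = 24.23°;  2α = 48.46°
n_0 = (+0.9809, +0.1944)
n_1 = (-0.5820, +0.8132)
n_2 = (-0.9347, +0.3553)
n_3 = (-0.8264, -0.5631)
n_4 = (-0.0948, -0.9955)
n_5 = (+0.3626, -0.9319)
  (0,1): δ = 65.62°  ·
  (0,2): δ = 32.02°  ✓
  (0,3): δ = 23.06°  ✓
  (0,4): δ = 73.35°  ·
  (0,5): δ = 100.05°  ·
  (1,2): δ = 146.40°  ·
  (1,3): δ = 91.32°  ·
  (1,4): δ = 41.03°  ✓
  (1,5): δ = 14.33°  ✓
  (2,3): δ = 124.92°  ·
  (2,4): δ = 74.63°  ·
  (2,5): δ = 47.93°  ✓
  (3,4): δ = 129.71°  ·
  (3,5): δ = 103.01°  ·
  (4,5): δ = 153.30°  ·
antipodal pairs: 5

count = 5; pairs: (0,2), (0,3), (1,4), (1,5), (2,5)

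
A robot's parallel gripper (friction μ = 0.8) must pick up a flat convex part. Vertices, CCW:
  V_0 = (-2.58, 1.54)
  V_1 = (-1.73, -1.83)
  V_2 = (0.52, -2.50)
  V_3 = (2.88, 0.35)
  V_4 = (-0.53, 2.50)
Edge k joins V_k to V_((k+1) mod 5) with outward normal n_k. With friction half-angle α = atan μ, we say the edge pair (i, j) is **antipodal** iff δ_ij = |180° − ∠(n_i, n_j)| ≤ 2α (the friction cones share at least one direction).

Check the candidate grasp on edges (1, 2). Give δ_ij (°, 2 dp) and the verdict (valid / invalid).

α = atan 0.8 = 38.66°;  2α = 77.32°
edge 1: e_1 = (+2.25, -0.67);  n_1 = (-0.2854, -0.9584)
edge 2: e_2 = (+2.36, +2.85);  n_2 = (+0.7702, -0.6378)
∠(n_1, n_2) = 66.96°
δ = |180° − 66.96°| = 113.04°
113.04° > 2α = 77.32°  →  invalid

δ = 113.04°, invalid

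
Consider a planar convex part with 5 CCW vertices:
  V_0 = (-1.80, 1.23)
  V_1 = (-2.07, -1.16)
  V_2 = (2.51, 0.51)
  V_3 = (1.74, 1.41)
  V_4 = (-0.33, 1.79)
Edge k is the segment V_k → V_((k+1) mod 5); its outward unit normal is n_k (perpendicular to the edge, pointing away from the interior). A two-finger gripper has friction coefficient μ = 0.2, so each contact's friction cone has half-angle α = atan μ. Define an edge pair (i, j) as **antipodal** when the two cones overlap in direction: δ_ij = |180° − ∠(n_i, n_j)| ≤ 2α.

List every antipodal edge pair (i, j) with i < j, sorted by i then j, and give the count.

count = 1; pairs: (1,4)

α = atan 0.2 = 11.31°;  2α = 22.62°
n_0 = (-0.9937, +0.1123)
n_1 = (+0.3426, -0.9395)
n_2 = (+0.7599, +0.6501)
n_3 = (+0.1806, +0.9836)
n_4 = (-0.3560, +0.9345)
  (0,1): δ = 63.52°  ·
  (0,2): δ = 46.99°  ·
  (0,3): δ = 86.04°  ·
  (0,4): δ = 117.30°  ·
  (1,2): δ = 69.48°  ·
  (1,3): δ = 30.44°  ·
  (1,4): δ = 0.82°  ✓
  (2,3): δ = 140.95°  ·
  (2,4): δ = 109.69°  ·
  (3,4): δ = 148.74°  ·
antipodal pairs: 1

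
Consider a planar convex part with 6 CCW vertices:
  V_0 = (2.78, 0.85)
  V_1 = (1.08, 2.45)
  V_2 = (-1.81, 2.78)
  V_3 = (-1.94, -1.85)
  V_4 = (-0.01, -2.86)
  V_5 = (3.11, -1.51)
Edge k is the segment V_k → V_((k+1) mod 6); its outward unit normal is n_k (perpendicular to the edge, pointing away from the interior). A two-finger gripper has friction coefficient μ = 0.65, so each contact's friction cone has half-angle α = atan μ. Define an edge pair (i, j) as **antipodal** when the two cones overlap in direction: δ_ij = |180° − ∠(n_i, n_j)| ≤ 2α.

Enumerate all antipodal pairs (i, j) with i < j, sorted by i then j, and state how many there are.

count = 7; pairs: (0,2), (0,3), (1,3), (1,4), (2,4), (2,5), (3,5)

α = atan 0.65 = 33.02°;  2α = 66.05°
n_0 = (+0.6854, +0.7282)
n_1 = (+0.1134, +0.9935)
n_2 = (-0.9996, +0.0281)
n_3 = (-0.4637, -0.8860)
n_4 = (+0.3971, -0.9178)
n_5 = (+0.9904, +0.1385)
  (0,1): δ = 143.25°  ·
  (0,2): δ = 48.34°  ✓
  (0,3): δ = 15.64°  ✓
  (0,4): δ = 66.66°  ·
  (0,5): δ = 141.22°  ·
  (1,2): δ = 85.09°  ·
  (1,3): δ = 21.11°  ✓
  (1,4): δ = 29.91°  ✓
  (1,5): δ = 104.47°  ·
  (2,3): δ = 116.02°  ·
  (2,4): δ = 64.99°  ✓
  (2,5): δ = 9.57°  ✓
  (3,4): δ = 128.98°  ·
  (3,5): δ = 54.42°  ✓
  (4,5): δ = 105.44°  ·
antipodal pairs: 7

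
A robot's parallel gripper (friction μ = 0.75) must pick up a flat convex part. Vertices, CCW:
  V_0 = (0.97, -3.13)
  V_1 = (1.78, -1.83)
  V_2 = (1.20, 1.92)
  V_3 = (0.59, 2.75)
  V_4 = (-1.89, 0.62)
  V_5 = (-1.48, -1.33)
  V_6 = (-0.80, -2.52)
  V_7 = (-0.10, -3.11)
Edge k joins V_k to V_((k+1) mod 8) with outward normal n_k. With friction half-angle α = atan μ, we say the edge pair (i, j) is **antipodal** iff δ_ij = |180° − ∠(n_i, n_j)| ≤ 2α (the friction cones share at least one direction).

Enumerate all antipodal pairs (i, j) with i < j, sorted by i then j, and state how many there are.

α = atan 0.75 = 36.87°;  2α = 73.74°
n_0 = (+0.8487, -0.5288)
n_1 = (+0.9882, +0.1528)
n_2 = (+0.8058, +0.5922)
n_3 = (-0.6515, +0.7586)
n_4 = (-0.9786, -0.2058)
n_5 = (-0.8682, -0.4961)
n_6 = (-0.6445, -0.7646)
n_7 = (-0.0187, -0.9998)
  (0,1): δ = 139.28°  ·
  (0,2): δ = 111.76°  ·
  (0,3): δ = 17.42°  ✓
  (0,4): δ = 43.80°  ✓
  (0,5): δ = 61.67°  ✓
  (0,6): δ = 81.80°  ·
  (0,7): δ = 120.86°  ·
  (1,2): δ = 152.48°  ·
  (1,3): δ = 58.13°  ✓
  (1,4): δ = 3.08°  ✓
  (1,5): δ = 20.95°  ✓
  (1,6): δ = 41.08°  ✓
  (1,7): δ = 80.14°  ·
  (2,3): δ = 85.66°  ·
  (2,4): δ = 24.44°  ✓
  (2,5): δ = 6.57°  ✓
  (2,6): δ = 13.56°  ✓
  (2,7): δ = 52.62°  ✓
  (3,4): δ = 118.78°  ·
  (3,5): δ = 100.91°  ·
  (3,6): δ = 80.78°  ·
  (3,7): δ = 41.73°  ✓
  (4,5): δ = 162.13°  ·
  (4,6): δ = 142.00°  ·
  (4,7): δ = 102.94°  ·
  (5,6): δ = 159.87°  ·
  (5,7): δ = 120.82°  ·
  (6,7): δ = 140.94°  ·
antipodal pairs: 12

count = 12; pairs: (0,3), (0,4), (0,5), (1,3), (1,4), (1,5), (1,6), (2,4), (2,5), (2,6), (2,7), (3,7)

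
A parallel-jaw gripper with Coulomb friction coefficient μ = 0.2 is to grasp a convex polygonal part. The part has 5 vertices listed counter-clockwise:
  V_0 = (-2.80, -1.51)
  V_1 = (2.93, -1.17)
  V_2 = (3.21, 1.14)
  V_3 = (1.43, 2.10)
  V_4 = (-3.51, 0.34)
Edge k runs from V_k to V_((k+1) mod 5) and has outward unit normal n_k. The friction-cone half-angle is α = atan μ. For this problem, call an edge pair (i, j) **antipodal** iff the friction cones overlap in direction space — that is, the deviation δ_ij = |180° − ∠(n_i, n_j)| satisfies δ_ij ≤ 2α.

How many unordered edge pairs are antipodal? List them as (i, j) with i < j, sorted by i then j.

count = 1; pairs: (0,3)

α = atan 0.2 = 11.31°;  2α = 22.62°
n_0 = (+0.0592, -0.9982)
n_1 = (+0.9927, -0.1203)
n_2 = (+0.4747, +0.8802)
n_3 = (-0.3356, +0.9420)
n_4 = (-0.9336, -0.3583)
  (0,1): δ = 100.31°  ·
  (0,2): δ = 31.73°  ·
  (0,3): δ = 16.21°  ✓
  (0,4): δ = 107.60°  ·
  (1,2): δ = 111.43°  ·
  (1,3): δ = 63.48°  ·
  (1,4): δ = 27.91°  ·
  (2,3): δ = 132.05°  ·
  (2,4): δ = 40.66°  ·
  (3,4): δ = 88.61°  ·
antipodal pairs: 1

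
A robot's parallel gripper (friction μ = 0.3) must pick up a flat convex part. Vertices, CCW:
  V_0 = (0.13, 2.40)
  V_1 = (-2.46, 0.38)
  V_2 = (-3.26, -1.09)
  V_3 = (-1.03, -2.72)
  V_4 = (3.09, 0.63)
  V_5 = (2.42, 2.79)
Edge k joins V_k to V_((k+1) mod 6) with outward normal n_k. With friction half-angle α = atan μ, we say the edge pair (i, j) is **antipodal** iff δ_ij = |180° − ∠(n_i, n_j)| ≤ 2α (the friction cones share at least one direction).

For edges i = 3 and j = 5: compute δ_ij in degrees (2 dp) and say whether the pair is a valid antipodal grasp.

δ = 29.45°, valid

α = atan 0.3 = 16.70°;  2α = 33.40°
edge 3: e_3 = (+4.12, +3.35);  n_3 = (+0.6309, -0.7759)
edge 5: e_5 = (-2.29, -0.39);  n_5 = (-0.1679, +0.9858)
∠(n_3, n_5) = 150.55°
δ = |180° − 150.55°| = 29.45°
29.45° ≤ 2α = 33.40°  →  valid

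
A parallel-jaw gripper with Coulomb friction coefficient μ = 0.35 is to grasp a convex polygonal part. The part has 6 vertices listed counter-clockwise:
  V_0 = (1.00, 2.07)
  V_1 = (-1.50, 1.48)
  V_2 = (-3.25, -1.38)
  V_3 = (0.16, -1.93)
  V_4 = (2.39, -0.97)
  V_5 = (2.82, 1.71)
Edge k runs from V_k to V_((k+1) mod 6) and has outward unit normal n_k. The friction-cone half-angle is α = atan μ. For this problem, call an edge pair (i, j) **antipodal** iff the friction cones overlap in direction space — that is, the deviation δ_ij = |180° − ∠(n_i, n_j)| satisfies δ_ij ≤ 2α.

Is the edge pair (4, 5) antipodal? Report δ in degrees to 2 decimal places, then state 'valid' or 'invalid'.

δ = 92.07°, invalid

α = atan 0.35 = 19.29°;  2α = 38.58°
edge 4: e_4 = (+0.43, +2.68);  n_4 = (+0.9874, -0.1584)
edge 5: e_5 = (-1.82, +0.36);  n_5 = (+0.1940, +0.9810)
∠(n_4, n_5) = 87.93°
δ = |180° − 87.93°| = 92.07°
92.07° > 2α = 38.58°  →  invalid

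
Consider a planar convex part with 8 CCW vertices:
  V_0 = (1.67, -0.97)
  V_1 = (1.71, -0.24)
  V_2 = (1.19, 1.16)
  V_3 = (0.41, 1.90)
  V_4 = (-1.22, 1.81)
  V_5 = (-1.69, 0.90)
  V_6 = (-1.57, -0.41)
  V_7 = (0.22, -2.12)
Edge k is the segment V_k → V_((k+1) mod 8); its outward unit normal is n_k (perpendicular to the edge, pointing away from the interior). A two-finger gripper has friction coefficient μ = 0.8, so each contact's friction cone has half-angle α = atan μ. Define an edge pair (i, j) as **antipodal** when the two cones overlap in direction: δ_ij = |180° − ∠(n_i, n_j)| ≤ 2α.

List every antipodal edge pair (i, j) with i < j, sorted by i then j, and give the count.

α = atan 0.8 = 38.66°;  2α = 77.32°
n_0 = (+0.9985, -0.0547)
n_1 = (+0.9374, +0.3482)
n_2 = (+0.6883, +0.7255)
n_3 = (-0.0551, +0.9985)
n_4 = (-0.8885, +0.4589)
n_5 = (-0.9958, -0.0912)
n_6 = (-0.6908, -0.7231)
n_7 = (+0.6214, -0.7835)
  (0,1): δ = 156.49°  ·
  (0,2): δ = 130.36°  ·
  (0,3): δ = 83.70°  ·
  (0,4): δ = 24.18°  ✓
  (0,5): δ = 8.37°  ✓
  (0,6): δ = 49.45°  ✓
  (0,7): δ = 131.55°  ·
  (1,2): δ = 153.87°  ·
  (1,3): δ = 107.22°  ·
  (1,4): δ = 47.69°  ✓
  (1,5): δ = 15.14°  ✓
  (1,6): δ = 25.93°  ✓
  (1,7): δ = 108.04°  ·
  (2,3): δ = 133.35°  ·
  (2,4): δ = 73.82°  ✓
  (2,5): δ = 41.27°  ✓
  (2,6): δ = 0.20°  ✓
  (2,7): δ = 81.91°  ·
  (3,4): δ = 120.48°  ·
  (3,5): δ = 87.93°  ·
  (3,6): δ = 46.85°  ✓
  (3,7): δ = 35.26°  ✓
  (4,5): δ = 147.45°  ·
  (4,6): δ = 106.38°  ·
  (4,7): δ = 24.27°  ✓
  (5,6): δ = 138.92°  ·
  (5,7): δ = 56.82°  ✓
  (6,7): δ = 97.89°  ·
antipodal pairs: 13

count = 13; pairs: (0,4), (0,5), (0,6), (1,4), (1,5), (1,6), (2,4), (2,5), (2,6), (3,6), (3,7), (4,7), (5,7)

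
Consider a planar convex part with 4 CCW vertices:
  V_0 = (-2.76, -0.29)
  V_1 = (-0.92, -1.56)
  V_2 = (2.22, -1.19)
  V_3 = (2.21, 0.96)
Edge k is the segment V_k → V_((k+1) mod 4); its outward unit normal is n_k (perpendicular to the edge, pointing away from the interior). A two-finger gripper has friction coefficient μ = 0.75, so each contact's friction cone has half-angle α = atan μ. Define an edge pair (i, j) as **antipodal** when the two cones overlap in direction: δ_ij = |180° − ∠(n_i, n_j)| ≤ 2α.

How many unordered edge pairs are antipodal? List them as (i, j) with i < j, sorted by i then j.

α = atan 0.75 = 36.87°;  2α = 73.74°
n_0 = (-0.5680, -0.8230)
n_1 = (+0.1170, -0.9931)
n_2 = (+1.0000, +0.0047)
n_3 = (-0.2439, +0.9698)
  (0,1): δ = 138.67°  ·
  (0,2): δ = 55.12°  ✓
  (0,3): δ = 48.73°  ✓
  (1,2): δ = 96.45°  ·
  (1,3): δ = 7.40°  ✓
  (2,3): δ = 76.15°  ·
antipodal pairs: 3

count = 3; pairs: (0,2), (0,3), (1,3)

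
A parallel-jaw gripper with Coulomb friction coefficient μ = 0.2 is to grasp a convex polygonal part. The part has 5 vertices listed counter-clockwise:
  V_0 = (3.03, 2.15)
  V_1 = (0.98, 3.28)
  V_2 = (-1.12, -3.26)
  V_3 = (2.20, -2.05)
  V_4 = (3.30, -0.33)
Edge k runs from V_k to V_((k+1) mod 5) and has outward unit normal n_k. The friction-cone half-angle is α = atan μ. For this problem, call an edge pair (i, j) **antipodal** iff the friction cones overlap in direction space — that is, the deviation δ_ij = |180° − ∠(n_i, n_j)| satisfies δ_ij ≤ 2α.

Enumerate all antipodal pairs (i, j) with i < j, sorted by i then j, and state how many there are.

α = atan 0.2 = 11.31°;  2α = 22.62°
n_0 = (+0.4827, +0.8758)
n_1 = (-0.9521, +0.3057)
n_2 = (+0.3424, -0.9395)
n_3 = (+0.8424, -0.5388)
n_4 = (+0.9941, +0.1082)
  (0,1): δ = 78.94°  ·
  (0,2): δ = 48.89°  ·
  (0,3): δ = 86.26°  ·
  (0,4): δ = 125.08°  ·
  (1,2): δ = 52.17°  ·
  (1,3): δ = 14.80°  ✓
  (1,4): δ = 24.02°  ·
  (2,3): δ = 142.62°  ·
  (2,4): δ = 103.81°  ·
  (3,4): δ = 141.19°  ·
antipodal pairs: 1

count = 1; pairs: (1,3)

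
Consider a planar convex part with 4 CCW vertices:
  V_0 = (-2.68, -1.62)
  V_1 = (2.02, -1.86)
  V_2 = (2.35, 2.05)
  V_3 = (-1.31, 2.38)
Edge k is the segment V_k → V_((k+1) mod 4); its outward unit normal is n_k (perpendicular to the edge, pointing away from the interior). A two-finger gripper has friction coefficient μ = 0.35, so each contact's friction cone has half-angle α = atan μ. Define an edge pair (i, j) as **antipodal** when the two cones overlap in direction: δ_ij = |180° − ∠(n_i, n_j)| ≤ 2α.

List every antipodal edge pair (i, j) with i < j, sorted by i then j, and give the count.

count = 2; pairs: (0,2), (1,3)

α = atan 0.35 = 19.29°;  2α = 38.58°
n_0 = (-0.0510, -0.9987)
n_1 = (+0.9965, -0.0841)
n_2 = (+0.0898, +0.9960)
n_3 = (-0.9460, +0.3240)
  (0,1): δ = 91.90°  ·
  (0,2): δ = 2.23°  ✓
  (0,3): δ = 74.02°  ·
  (1,2): δ = 90.33°  ·
  (1,3): δ = 14.08°  ✓
  (2,3): δ = 103.75°  ·
antipodal pairs: 2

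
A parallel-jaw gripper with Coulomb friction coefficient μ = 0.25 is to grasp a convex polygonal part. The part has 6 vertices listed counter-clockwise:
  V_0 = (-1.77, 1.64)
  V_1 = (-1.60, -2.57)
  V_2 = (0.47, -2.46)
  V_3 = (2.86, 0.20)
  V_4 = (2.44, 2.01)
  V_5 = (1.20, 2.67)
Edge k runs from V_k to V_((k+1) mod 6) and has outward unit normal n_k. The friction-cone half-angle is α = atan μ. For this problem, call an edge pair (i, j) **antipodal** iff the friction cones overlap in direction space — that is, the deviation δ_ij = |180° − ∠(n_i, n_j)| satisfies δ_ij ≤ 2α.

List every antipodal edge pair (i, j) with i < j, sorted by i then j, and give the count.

α = atan 0.25 = 14.04°;  2α = 28.07°
n_0 = (-0.9992, -0.0403)
n_1 = (+0.0531, -0.9986)
n_2 = (+0.7439, -0.6683)
n_3 = (+0.9741, +0.2260)
n_4 = (+0.4698, +0.8827)
n_5 = (-0.3277, +0.9448)
  (0,1): δ = 89.27°  ·
  (0,2): δ = 44.25°  ·
  (0,3): δ = 10.75°  ✓
  (0,4): δ = 59.66°  ·
  (0,5): δ = 106.81°  ·
  (1,2): δ = 134.98°  ·
  (1,3): δ = 79.98°  ·
  (1,4): δ = 31.07°  ·
  (1,5): δ = 16.08°  ✓
  (2,3): δ = 125.00°  ·
  (2,4): δ = 76.08°  ·
  (2,5): δ = 28.93°  ·
  (3,4): δ = 131.09°  ·
  (3,5): δ = 83.94°  ·
  (4,5): δ = 132.85°  ·
antipodal pairs: 2

count = 2; pairs: (0,3), (1,5)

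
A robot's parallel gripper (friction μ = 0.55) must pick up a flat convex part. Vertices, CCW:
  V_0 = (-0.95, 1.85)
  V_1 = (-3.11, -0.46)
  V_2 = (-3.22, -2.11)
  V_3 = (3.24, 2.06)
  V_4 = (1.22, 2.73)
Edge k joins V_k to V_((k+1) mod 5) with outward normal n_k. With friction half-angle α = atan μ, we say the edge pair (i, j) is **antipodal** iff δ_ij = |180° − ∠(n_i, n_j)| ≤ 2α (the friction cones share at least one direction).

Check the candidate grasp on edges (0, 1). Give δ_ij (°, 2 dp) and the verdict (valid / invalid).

δ = 140.74°, invalid

α = atan 0.55 = 28.81°;  2α = 57.62°
edge 0: e_0 = (-2.16, -2.31);  n_0 = (-0.7304, +0.6830)
edge 1: e_1 = (-0.11, -1.65);  n_1 = (-0.9978, +0.0665)
∠(n_0, n_1) = 39.26°
δ = |180° − 39.26°| = 140.74°
140.74° > 2α = 57.62°  →  invalid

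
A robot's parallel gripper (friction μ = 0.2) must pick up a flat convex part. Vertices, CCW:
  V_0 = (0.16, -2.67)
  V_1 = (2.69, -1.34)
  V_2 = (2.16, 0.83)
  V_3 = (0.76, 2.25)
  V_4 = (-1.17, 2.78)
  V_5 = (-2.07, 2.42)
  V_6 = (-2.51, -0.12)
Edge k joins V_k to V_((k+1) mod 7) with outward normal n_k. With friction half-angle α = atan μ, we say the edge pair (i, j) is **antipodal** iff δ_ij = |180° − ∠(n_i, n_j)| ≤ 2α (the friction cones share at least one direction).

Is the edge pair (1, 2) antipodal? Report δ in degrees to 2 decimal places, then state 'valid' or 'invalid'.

δ = 149.13°, invalid

α = atan 0.2 = 11.31°;  2α = 22.62°
edge 1: e_1 = (-0.53, +2.17);  n_1 = (+0.9714, +0.2373)
edge 2: e_2 = (-1.40, +1.42);  n_2 = (+0.7121, +0.7021)
∠(n_1, n_2) = 30.87°
δ = |180° − 30.87°| = 149.13°
149.13° > 2α = 22.62°  →  invalid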